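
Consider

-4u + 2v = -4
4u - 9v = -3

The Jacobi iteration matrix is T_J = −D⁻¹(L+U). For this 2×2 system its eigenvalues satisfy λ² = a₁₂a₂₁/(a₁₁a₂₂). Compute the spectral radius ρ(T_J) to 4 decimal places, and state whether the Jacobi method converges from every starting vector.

a₁₂a₂₁/(a₁₁a₂₂) = (2)·(4) / ((-4)·(-9)) = 0.222222
ρ = √|0.222222| = √0.222222 = 0.4714
ρ < 1, so Jacobi converges

0.4714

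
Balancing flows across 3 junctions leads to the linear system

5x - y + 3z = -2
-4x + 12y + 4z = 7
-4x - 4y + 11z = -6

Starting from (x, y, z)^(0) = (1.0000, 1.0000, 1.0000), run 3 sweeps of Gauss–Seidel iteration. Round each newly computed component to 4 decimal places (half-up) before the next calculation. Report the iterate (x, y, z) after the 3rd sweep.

Iteration 1:
  x = (-2 - (-1)·1.0000 - (3)·1.0000) / (5) = -0.8000
  y = (7 - (-4)·-0.8000 - (4)·1.0000) / (12) = -0.0167
  z = (-6 - (-4)·-0.8000 - (-4)·-0.0167) / (11) = -0.8424
Iteration 2:
  x = (-2 - (-1)·-0.0167 - (3)·-0.8424) / (5) = 0.1021
  y = (7 - (-4)·0.1021 - (4)·-0.8424) / (12) = 0.8982
  z = (-6 - (-4)·0.1021 - (-4)·0.8982) / (11) = -0.1817
Iteration 3:
  x = (-2 - (-1)·0.8982 - (3)·-0.1817) / (5) = -0.1113
  y = (7 - (-4)·-0.1113 - (4)·-0.1817) / (12) = 0.6068
  z = (-6 - (-4)·-0.1113 - (-4)·0.6068) / (11) = -0.3653

(-0.1113, 0.6068, -0.3653)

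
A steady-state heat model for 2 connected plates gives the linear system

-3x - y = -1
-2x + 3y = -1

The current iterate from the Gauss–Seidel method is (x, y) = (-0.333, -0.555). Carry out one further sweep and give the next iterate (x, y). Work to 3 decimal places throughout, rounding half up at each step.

One sweep:
  x = (-1 - (-1)·-0.555) / (-3) = 0.518
  y = (-1 - (-2)·0.518) / (3) = 0.012

(0.518, 0.012)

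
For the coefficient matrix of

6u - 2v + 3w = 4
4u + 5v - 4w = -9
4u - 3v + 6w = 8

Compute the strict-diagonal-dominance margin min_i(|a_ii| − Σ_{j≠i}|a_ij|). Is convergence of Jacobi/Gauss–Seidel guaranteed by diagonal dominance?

row 1: |6| − (2+3) = 1
row 2: |5| − (4+4) = -3
row 3: |6| − (4+3) = -1
minimum over rows = -3 → not strictly diagonally dominant

-3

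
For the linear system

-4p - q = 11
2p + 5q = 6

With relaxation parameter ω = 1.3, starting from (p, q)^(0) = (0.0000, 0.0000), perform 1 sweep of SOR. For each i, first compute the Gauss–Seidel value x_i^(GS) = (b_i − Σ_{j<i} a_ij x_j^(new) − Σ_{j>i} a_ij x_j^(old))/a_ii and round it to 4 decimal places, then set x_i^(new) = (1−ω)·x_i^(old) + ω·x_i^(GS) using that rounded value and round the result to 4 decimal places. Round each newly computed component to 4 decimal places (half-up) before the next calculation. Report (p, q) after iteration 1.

(-3.5750, 3.4190)

Iteration 1:
  p: GS value = (11 - (-1)·0.0000) / (-4) = -2.7500;  p ← (1−ω)·0.0000 + ω·-2.7500 = -3.5750
  q: GS value = (6 - (2)·-3.5750) / (5) = 2.6300;  q ← (1−ω)·0.0000 + ω·2.6300 = 3.4190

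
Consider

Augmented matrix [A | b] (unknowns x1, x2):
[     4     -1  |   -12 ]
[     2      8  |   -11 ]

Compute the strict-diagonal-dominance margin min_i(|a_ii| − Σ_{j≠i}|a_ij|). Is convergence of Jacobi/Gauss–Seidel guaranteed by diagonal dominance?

row 1: |4| − (1) = 3
row 2: |8| − (2) = 6
minimum over rows = 3 → strictly diagonally dominant (convergence guaranteed)

3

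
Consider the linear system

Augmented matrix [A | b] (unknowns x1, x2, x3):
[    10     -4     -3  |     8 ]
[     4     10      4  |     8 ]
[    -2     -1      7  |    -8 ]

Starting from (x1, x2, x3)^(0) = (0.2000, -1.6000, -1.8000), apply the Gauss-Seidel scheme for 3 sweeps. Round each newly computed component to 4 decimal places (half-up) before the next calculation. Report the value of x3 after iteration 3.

-0.7862

Iteration 1:
  x1 = (8 - (-4)·-1.6000 - (-3)·-1.8000) / (10) = -0.3800
  x2 = (8 - (4)·-0.3800 - (4)·-1.8000) / (10) = 1.6720
  x3 = (-8 - (-2)·-0.3800 - (-1)·1.6720) / (7) = -1.0126
Iteration 2:
  x1 = (8 - (-4)·1.6720 - (-3)·-1.0126) / (10) = 1.1650
  x2 = (8 - (4)·1.1650 - (4)·-1.0126) / (10) = 0.7390
  x3 = (-8 - (-2)·1.1650 - (-1)·0.7390) / (7) = -0.7044
Iteration 3:
  x1 = (8 - (-4)·0.7390 - (-3)·-0.7044) / (10) = 0.8843
  x2 = (8 - (4)·0.8843 - (4)·-0.7044) / (10) = 0.7280
  x3 = (-8 - (-2)·0.8843 - (-1)·0.7280) / (7) = -0.7862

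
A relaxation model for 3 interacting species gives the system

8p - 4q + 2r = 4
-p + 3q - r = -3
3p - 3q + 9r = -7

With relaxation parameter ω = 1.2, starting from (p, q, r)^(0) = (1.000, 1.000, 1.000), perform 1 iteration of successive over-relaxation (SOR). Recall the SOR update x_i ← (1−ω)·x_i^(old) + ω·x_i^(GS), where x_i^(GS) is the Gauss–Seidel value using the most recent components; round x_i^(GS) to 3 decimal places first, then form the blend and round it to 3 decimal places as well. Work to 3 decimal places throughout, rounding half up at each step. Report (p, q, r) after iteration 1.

Iteration 1:
  p: GS value = (4 - (-4)·1.000 - (2)·1.000) / (8) = 0.750;  p ← (1−ω)·1.000 + ω·0.750 = 0.700
  q: GS value = (-3 - (-1)·0.700 - (-1)·1.000) / (3) = -0.433;  q ← (1−ω)·1.000 + ω·-0.433 = -0.720
  r: GS value = (-7 - (3)·0.700 - (-3)·-0.720) / (9) = -1.251;  r ← (1−ω)·1.000 + ω·-1.251 = -1.701

(0.700, -0.720, -1.701)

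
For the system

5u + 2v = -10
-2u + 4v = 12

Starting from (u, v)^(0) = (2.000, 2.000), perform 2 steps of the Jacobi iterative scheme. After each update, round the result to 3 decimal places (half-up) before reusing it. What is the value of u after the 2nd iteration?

Iteration 1:
  u = (-10 - (2)·2.000) / (5) = -2.800
  v = (12 - (-2)·2.000) / (4) = 4.000
Iteration 2:
  u = (-10 - (2)·4.000) / (5) = -3.600
  v = (12 - (-2)·-2.800) / (4) = 1.600

-3.600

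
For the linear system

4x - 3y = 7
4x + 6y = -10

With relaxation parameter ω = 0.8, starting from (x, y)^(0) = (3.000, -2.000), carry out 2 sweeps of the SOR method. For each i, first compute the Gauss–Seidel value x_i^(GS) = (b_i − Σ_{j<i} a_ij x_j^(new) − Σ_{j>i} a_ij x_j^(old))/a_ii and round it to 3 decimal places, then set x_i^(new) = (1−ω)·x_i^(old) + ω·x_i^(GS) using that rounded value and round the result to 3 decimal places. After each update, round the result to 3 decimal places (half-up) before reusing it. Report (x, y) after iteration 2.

(0.264, -1.906)

Iteration 1:
  x: GS value = (7 - (-3)·-2.000) / (4) = 0.250;  x ← (1−ω)·3.000 + ω·0.250 = 0.800
  y: GS value = (-10 - (4)·0.800) / (6) = -2.200;  y ← (1−ω)·-2.000 + ω·-2.200 = -2.160
Iteration 2:
  x: GS value = (7 - (-3)·-2.160) / (4) = 0.130;  x ← (1−ω)·0.800 + ω·0.130 = 0.264
  y: GS value = (-10 - (4)·0.264) / (6) = -1.843;  y ← (1−ω)·-2.160 + ω·-1.843 = -1.906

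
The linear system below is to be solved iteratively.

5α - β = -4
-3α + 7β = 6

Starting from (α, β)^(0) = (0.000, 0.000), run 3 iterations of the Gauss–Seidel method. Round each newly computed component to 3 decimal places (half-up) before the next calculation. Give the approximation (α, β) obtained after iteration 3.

Iteration 1:
  α = (-4 - (-1)·0.000) / (5) = -0.800
  β = (6 - (-3)·-0.800) / (7) = 0.514
Iteration 2:
  α = (-4 - (-1)·0.514) / (5) = -0.697
  β = (6 - (-3)·-0.697) / (7) = 0.558
Iteration 3:
  α = (-4 - (-1)·0.558) / (5) = -0.688
  β = (6 - (-3)·-0.688) / (7) = 0.562

(-0.688, 0.562)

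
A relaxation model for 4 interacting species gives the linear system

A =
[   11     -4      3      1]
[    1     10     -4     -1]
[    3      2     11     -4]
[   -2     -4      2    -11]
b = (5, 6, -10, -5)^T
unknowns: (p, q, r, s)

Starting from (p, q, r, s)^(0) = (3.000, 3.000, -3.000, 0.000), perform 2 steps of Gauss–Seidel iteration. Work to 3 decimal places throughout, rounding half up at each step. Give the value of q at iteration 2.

Iteration 1:
  p = (5 - (-4)·3.000 - (3)·-3.000 - (1)·0.000) / (11) = 2.364
  q = (6 - (1)·2.364 - (-4)·-3.000 - (-1)·0.000) / (10) = -0.836
  r = (-10 - (3)·2.364 - (2)·-0.836 - (-4)·0.000) / (11) = -1.402
  s = (-5 - (-2)·2.364 - (-4)·-0.836 - (2)·-1.402) / (-11) = 0.074
Iteration 2:
  p = (5 - (-4)·-0.836 - (3)·-1.402 - (1)·0.074) / (11) = 0.526
  q = (6 - (1)·0.526 - (-4)·-1.402 - (-1)·0.074) / (10) = -0.006
  r = (-10 - (3)·0.526 - (2)·-0.006 - (-4)·0.074) / (11) = -1.025
  s = (-5 - (-2)·0.526 - (-4)·-0.006 - (2)·-1.025) / (-11) = 0.175

-0.006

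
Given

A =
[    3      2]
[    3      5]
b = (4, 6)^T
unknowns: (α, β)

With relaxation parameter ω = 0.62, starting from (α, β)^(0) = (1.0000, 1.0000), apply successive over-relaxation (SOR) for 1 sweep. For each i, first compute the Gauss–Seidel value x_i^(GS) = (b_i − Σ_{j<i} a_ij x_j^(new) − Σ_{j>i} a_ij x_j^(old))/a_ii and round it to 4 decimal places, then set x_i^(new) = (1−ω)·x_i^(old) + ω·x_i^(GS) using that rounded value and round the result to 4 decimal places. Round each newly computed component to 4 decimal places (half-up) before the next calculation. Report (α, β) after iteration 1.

(0.7934, 0.8289)

Iteration 1:
  α: GS value = (4 - (2)·1.0000) / (3) = 0.6667;  α ← (1−ω)·1.0000 + ω·0.6667 = 0.7934
  β: GS value = (6 - (3)·0.7934) / (5) = 0.7240;  β ← (1−ω)·1.0000 + ω·0.7240 = 0.8289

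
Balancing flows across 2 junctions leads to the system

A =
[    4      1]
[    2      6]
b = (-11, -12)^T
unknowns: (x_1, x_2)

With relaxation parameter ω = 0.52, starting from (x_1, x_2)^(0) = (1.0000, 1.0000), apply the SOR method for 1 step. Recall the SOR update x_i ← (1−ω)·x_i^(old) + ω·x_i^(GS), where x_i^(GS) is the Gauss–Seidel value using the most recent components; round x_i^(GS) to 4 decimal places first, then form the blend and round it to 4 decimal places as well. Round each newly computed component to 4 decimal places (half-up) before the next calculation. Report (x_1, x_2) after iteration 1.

(-1.0800, -0.3728)

Iteration 1:
  x_1: GS value = (-11 - (1)·1.0000) / (4) = -3.0000;  x_1 ← (1−ω)·1.0000 + ω·-3.0000 = -1.0800
  x_2: GS value = (-12 - (2)·-1.0800) / (6) = -1.6400;  x_2 ← (1−ω)·1.0000 + ω·-1.6400 = -0.3728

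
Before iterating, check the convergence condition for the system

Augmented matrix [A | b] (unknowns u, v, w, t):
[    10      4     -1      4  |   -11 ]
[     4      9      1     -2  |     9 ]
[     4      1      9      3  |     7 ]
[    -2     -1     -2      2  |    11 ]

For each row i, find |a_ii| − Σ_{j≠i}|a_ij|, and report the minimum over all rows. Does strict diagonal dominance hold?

row 1: |10| − (4+1+4) = 1
row 2: |9| − (4+1+2) = 2
row 3: |9| − (4+1+3) = 1
row 4: |2| − (2+1+2) = -3
minimum over rows = -3 → not strictly diagonally dominant

-3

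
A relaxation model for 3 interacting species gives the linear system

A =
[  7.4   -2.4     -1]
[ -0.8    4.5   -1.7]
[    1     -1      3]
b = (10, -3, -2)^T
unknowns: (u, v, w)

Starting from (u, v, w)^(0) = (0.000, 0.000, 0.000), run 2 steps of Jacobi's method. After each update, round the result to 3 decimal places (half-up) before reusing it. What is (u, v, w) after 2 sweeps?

(1.045, -0.678, -1.339)

Iteration 1:
  u = (10 - (-2.4)·0.000 - (-1)·0.000) / (7.4) = 1.351
  v = (-3 - (-0.8)·0.000 - (-1.7)·0.000) / (4.5) = -0.667
  w = (-2 - (1)·0.000 - (-1)·0.000) / (3) = -0.667
Iteration 2:
  u = (10 - (-2.4)·-0.667 - (-1)·-0.667) / (7.4) = 1.045
  v = (-3 - (-0.8)·1.351 - (-1.7)·-0.667) / (4.5) = -0.678
  w = (-2 - (1)·1.351 - (-1)·-0.667) / (3) = -1.339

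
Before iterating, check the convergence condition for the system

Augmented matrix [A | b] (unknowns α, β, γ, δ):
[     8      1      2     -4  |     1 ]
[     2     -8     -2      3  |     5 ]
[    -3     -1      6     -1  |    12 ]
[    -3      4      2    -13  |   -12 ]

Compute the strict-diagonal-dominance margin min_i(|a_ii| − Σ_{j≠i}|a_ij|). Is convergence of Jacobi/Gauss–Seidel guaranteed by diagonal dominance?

1

row 1: |8| − (1+2+4) = 1
row 2: |-8| − (2+2+3) = 1
row 3: |6| − (3+1+1) = 1
row 4: |-13| − (3+4+2) = 4
minimum over rows = 1 → strictly diagonally dominant (convergence guaranteed)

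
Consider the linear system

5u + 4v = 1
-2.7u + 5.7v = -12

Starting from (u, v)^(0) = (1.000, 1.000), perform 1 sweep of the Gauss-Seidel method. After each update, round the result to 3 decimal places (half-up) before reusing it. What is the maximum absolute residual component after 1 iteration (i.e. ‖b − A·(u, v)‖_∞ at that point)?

13.556

Iteration 1:
  u = (1 - (4)·1.000) / (5) = -0.600
  v = (-12 - (-2.7)·-0.600) / (5.7) = -2.389
Residual b − A·x = (13.556, -0.003); ∞-norm = 13.556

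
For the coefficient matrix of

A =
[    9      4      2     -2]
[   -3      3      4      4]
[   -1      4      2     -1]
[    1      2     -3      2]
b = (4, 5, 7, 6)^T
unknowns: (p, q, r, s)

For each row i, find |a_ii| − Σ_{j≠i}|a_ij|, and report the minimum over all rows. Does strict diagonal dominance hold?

-8

row 1: |9| − (4+2+2) = 1
row 2: |3| − (3+4+4) = -8
row 3: |2| − (1+4+1) = -4
row 4: |2| − (1+2+3) = -4
minimum over rows = -8 → not strictly diagonally dominant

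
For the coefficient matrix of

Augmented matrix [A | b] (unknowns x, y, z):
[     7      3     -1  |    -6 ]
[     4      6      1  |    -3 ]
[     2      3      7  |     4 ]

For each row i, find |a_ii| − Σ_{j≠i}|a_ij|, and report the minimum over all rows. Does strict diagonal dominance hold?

row 1: |7| − (3+1) = 3
row 2: |6| − (4+1) = 1
row 3: |7| − (2+3) = 2
minimum over rows = 1 → strictly diagonally dominant (convergence guaranteed)

1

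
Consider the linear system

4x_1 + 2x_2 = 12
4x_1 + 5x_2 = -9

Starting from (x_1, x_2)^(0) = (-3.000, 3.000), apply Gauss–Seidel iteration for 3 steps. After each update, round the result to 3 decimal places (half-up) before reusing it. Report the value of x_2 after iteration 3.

-6.360

Iteration 1:
  x_1 = (12 - (2)·3.000) / (4) = 1.500
  x_2 = (-9 - (4)·1.500) / (5) = -3.000
Iteration 2:
  x_1 = (12 - (2)·-3.000) / (4) = 4.500
  x_2 = (-9 - (4)·4.500) / (5) = -5.400
Iteration 3:
  x_1 = (12 - (2)·-5.400) / (4) = 5.700
  x_2 = (-9 - (4)·5.700) / (5) = -6.360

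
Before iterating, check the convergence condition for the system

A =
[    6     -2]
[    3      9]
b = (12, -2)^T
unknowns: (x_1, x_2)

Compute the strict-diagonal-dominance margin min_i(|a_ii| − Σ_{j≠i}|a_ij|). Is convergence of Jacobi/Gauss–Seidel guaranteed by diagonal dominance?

4

row 1: |6| − (2) = 4
row 2: |9| − (3) = 6
minimum over rows = 4 → strictly diagonally dominant (convergence guaranteed)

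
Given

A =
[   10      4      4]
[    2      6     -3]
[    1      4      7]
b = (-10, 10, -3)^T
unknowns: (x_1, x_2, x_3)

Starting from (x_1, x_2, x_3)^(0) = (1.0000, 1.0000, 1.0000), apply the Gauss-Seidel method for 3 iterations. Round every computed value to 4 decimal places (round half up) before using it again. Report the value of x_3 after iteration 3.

-1.1639

Iteration 1:
  x_1 = (-10 - (4)·1.0000 - (4)·1.0000) / (10) = -1.8000
  x_2 = (10 - (2)·-1.8000 - (-3)·1.0000) / (6) = 2.7667
  x_3 = (-3 - (1)·-1.8000 - (4)·2.7667) / (7) = -1.7524
Iteration 2:
  x_1 = (-10 - (4)·2.7667 - (4)·-1.7524) / (10) = -1.4057
  x_2 = (10 - (2)·-1.4057 - (-3)·-1.7524) / (6) = 1.2590
  x_3 = (-3 - (1)·-1.4057 - (4)·1.2590) / (7) = -0.9472
Iteration 3:
  x_1 = (-10 - (4)·1.2590 - (4)·-0.9472) / (10) = -1.1247
  x_2 = (10 - (2)·-1.1247 - (-3)·-0.9472) / (6) = 1.5680
  x_3 = (-3 - (1)·-1.1247 - (4)·1.5680) / (7) = -1.1639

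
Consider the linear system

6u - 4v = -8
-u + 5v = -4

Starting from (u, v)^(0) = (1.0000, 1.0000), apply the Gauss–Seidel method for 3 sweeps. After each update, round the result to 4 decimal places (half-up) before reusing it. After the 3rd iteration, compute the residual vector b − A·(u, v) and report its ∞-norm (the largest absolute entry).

Iteration 1:
  u = (-8 - (-4)·1.0000) / (6) = -0.6667
  v = (-4 - (-1)·-0.6667) / (5) = -0.9333
Iteration 2:
  u = (-8 - (-4)·-0.9333) / (6) = -1.9555
  v = (-4 - (-1)·-1.9555) / (5) = -1.1911
Iteration 3:
  u = (-8 - (-4)·-1.1911) / (6) = -2.1274
  v = (-4 - (-1)·-2.1274) / (5) = -1.2255
Residual b − A·x = (-0.1376, 0.0001); ∞-norm = 0.1376

0.1376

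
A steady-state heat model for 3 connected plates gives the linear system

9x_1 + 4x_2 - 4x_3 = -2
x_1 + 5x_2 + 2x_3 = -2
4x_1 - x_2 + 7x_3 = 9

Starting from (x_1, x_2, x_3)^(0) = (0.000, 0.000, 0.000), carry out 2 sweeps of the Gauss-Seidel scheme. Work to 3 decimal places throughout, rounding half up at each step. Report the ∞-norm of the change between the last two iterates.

0.763

Iteration 1:
  x_1 = (-2 - (4)·0.000 - (-4)·0.000) / (9) = -0.222
  x_2 = (-2 - (1)·-0.222 - (2)·0.000) / (5) = -0.356
  x_3 = (9 - (4)·-0.222 - (-1)·-0.356) / (7) = 1.362
Iteration 2:
  x_1 = (-2 - (4)·-0.356 - (-4)·1.362) / (9) = 0.541
  x_2 = (-2 - (1)·0.541 - (2)·1.362) / (5) = -1.053
  x_3 = (9 - (4)·0.541 - (-1)·-1.053) / (7) = 0.826
Change: (0.763, -0.697, -0.536) → max |·| = 0.763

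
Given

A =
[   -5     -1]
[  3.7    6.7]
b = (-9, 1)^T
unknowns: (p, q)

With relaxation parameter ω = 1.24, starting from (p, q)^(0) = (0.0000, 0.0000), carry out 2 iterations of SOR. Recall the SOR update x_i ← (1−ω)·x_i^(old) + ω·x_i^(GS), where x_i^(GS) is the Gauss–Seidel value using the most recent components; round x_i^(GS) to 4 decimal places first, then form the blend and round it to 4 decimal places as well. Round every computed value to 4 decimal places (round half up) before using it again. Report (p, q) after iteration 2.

(2.0295, -0.8823)

Iteration 1:
  p: GS value = (-9 - (-1)·0.0000) / (-5) = 1.8000;  p ← (1−ω)·0.0000 + ω·1.8000 = 2.2320
  q: GS value = (1 - (3.7)·2.2320) / (6.7) = -1.0833;  q ← (1−ω)·0.0000 + ω·-1.0833 = -1.3433
Iteration 2:
  p: GS value = (-9 - (-1)·-1.3433) / (-5) = 2.0687;  p ← (1−ω)·2.2320 + ω·2.0687 = 2.0295
  q: GS value = (1 - (3.7)·2.0295) / (6.7) = -0.9715;  q ← (1−ω)·-1.3433 + ω·-0.9715 = -0.8823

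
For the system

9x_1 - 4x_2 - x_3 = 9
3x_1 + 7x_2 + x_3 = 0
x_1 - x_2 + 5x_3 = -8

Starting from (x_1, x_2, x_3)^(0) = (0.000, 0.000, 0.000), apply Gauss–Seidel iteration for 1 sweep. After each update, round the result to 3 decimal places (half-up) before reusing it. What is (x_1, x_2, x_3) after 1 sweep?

(1.000, -0.429, -1.886)

Iteration 1:
  x_1 = (9 - (-4)·0.000 - (-1)·0.000) / (9) = 1.000
  x_2 = (0 - (3)·1.000 - (1)·0.000) / (7) = -0.429
  x_3 = (-8 - (1)·1.000 - (-1)·-0.429) / (5) = -1.886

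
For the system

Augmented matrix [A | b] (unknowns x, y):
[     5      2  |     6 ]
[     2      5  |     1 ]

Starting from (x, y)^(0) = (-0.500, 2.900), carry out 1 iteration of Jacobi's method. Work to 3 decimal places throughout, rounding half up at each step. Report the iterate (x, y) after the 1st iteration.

(0.040, 0.400)

Iteration 1:
  x = (6 - (2)·2.900) / (5) = 0.040
  y = (1 - (2)·-0.500) / (5) = 0.400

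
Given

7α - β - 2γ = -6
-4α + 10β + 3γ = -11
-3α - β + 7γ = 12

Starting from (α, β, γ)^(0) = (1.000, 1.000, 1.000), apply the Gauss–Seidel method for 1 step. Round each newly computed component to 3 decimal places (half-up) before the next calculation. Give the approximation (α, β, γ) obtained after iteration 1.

(-0.429, -1.572, 1.306)

Iteration 1:
  α = (-6 - (-1)·1.000 - (-2)·1.000) / (7) = -0.429
  β = (-11 - (-4)·-0.429 - (3)·1.000) / (10) = -1.572
  γ = (12 - (-3)·-0.429 - (-1)·-1.572) / (7) = 1.306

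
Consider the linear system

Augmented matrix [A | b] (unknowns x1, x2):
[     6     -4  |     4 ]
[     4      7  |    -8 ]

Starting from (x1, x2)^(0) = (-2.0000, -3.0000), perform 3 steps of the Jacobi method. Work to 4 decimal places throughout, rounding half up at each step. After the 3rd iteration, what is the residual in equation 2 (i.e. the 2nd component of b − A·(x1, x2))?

Iteration 1:
  x1 = (4 - (-4)·-3.0000) / (6) = -1.3333
  x2 = (-8 - (4)·-2.0000) / (7) = 0.0000
Iteration 2:
  x1 = (4 - (-4)·0.0000) / (6) = 0.6667
  x2 = (-8 - (4)·-1.3333) / (7) = -0.3810
Iteration 3:
  x1 = (4 - (-4)·-0.3810) / (6) = 0.4127
  x2 = (-8 - (4)·0.6667) / (7) = -1.5238
Residual b − A·x = (-4.5714, 1.0158)

1.0158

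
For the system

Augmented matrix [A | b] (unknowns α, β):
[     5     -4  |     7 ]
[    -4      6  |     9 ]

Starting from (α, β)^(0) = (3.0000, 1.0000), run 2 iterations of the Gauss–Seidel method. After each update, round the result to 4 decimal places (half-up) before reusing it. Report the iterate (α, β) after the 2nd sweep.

(3.7734, 4.0156)

Iteration 1:
  α = (7 - (-4)·1.0000) / (5) = 2.2000
  β = (9 - (-4)·2.2000) / (6) = 2.9667
Iteration 2:
  α = (7 - (-4)·2.9667) / (5) = 3.7734
  β = (9 - (-4)·3.7734) / (6) = 4.0156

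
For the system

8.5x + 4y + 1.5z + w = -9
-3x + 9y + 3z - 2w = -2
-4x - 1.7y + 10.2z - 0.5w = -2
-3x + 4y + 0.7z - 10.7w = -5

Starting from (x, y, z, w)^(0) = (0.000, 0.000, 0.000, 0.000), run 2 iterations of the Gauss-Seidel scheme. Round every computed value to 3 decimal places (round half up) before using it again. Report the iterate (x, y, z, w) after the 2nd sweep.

Iteration 1:
  x = (-9 - (4)·0.000 - (1.5)·0.000 - (1)·0.000) / (8.5) = -1.059
  y = (-2 - (-3)·-1.059 - (3)·0.000 - (-2)·0.000) / (9) = -0.575
  z = (-2 - (-4)·-1.059 - (-1.7)·-0.575 - (-0.5)·0.000) / (10.2) = -0.707
  w = (-5 - (-3)·-1.059 - (4)·-0.575 - (0.7)·-0.707) / (-10.7) = 0.503
Iteration 2:
  x = (-9 - (4)·-0.575 - (1.5)·-0.707 - (1)·0.503) / (8.5) = -0.723
  y = (-2 - (-3)·-0.723 - (3)·-0.707 - (-2)·0.503) / (9) = -0.116
  z = (-2 - (-4)·-0.723 - (-1.7)·-0.116 - (-0.5)·0.503) / (10.2) = -0.474
  w = (-5 - (-3)·-0.723 - (4)·-0.116 - (0.7)·-0.474) / (-10.7) = 0.596

(-0.723, -0.116, -0.474, 0.596)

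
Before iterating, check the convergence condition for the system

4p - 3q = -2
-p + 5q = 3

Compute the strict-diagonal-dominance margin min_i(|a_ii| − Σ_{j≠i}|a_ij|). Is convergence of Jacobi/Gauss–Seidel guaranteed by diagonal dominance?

1

row 1: |4| − (3) = 1
row 2: |5| − (1) = 4
minimum over rows = 1 → strictly diagonally dominant (convergence guaranteed)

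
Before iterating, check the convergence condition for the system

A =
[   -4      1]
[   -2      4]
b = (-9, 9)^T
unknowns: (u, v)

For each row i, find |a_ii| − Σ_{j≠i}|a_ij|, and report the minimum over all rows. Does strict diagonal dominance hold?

2

row 1: |-4| − (1) = 3
row 2: |4| − (2) = 2
minimum over rows = 2 → strictly diagonally dominant (convergence guaranteed)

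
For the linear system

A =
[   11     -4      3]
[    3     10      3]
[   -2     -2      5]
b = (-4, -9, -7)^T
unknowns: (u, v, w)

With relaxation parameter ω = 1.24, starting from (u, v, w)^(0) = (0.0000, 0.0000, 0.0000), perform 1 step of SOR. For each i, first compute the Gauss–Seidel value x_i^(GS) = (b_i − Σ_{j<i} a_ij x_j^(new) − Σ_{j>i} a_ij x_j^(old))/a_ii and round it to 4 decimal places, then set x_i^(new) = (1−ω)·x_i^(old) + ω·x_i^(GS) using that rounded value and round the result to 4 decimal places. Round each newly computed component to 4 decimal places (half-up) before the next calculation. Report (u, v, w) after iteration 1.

(-0.4509, -0.9482, -2.4299)

Iteration 1:
  u: GS value = (-4 - (-4)·0.0000 - (3)·0.0000) / (11) = -0.3636;  u ← (1−ω)·0.0000 + ω·-0.3636 = -0.4509
  v: GS value = (-9 - (3)·-0.4509 - (3)·0.0000) / (10) = -0.7647;  v ← (1−ω)·0.0000 + ω·-0.7647 = -0.9482
  w: GS value = (-7 - (-2)·-0.4509 - (-2)·-0.9482) / (5) = -1.9596;  w ← (1−ω)·0.0000 + ω·-1.9596 = -2.4299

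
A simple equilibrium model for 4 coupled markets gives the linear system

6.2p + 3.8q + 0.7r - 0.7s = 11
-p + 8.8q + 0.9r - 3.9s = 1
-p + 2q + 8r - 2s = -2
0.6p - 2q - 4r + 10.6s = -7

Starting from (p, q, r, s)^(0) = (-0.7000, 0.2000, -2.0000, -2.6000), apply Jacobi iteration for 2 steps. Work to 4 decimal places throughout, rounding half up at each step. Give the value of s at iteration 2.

Iteration 1:
  p = (11 - (3.8)·0.2000 - (0.7)·-2.0000 - (-0.7)·-2.6000) / (6.2) = 1.5839
  q = (1 - (-1)·-0.7000 - (0.9)·-2.0000 - (-3.9)·-2.6000) / (8.8) = -0.9136
  r = (-2 - (-1)·-0.7000 - (2)·0.2000 - (-2)·-2.6000) / (8) = -1.0375
  s = (-7 - (0.6)·-0.7000 - (-2)·0.2000 - (-4)·-2.0000) / (10.6) = -1.3377
Iteration 2:
  p = (11 - (3.8)·-0.9136 - (0.7)·-1.0375 - (-0.7)·-1.3377) / (6.2) = 2.3002
  q = (1 - (-1)·1.5839 - (0.9)·-1.0375 - (-3.9)·-1.3377) / (8.8) = -0.1931
  r = (-2 - (-1)·1.5839 - (2)·-0.9136 - (-2)·-1.3377) / (8) = -0.1580
  s = (-7 - (0.6)·1.5839 - (-2)·-0.9136 - (-4)·-1.0375) / (10.6) = -1.3139

-1.3139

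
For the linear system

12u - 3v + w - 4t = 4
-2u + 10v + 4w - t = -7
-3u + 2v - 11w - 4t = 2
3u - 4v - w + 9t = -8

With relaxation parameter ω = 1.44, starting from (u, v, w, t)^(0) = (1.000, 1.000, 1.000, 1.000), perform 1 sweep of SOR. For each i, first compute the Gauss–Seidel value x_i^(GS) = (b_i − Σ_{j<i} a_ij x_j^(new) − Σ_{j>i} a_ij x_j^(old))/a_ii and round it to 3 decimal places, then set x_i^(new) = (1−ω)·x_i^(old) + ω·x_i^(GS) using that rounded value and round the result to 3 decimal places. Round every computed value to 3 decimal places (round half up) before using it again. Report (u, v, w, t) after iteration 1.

(0.760, -1.661, -1.959, -3.461)

Iteration 1:
  u: GS value = (4 - (-3)·1.000 - (1)·1.000 - (-4)·1.000) / (12) = 0.833;  u ← (1−ω)·1.000 + ω·0.833 = 0.760
  v: GS value = (-7 - (-2)·0.760 - (4)·1.000 - (-1)·1.000) / (10) = -0.848;  v ← (1−ω)·1.000 + ω·-0.848 = -1.661
  w: GS value = (2 - (-3)·0.760 - (2)·-1.661 - (-4)·1.000) / (-11) = -1.055;  w ← (1−ω)·1.000 + ω·-1.055 = -1.959
  t: GS value = (-8 - (3)·0.760 - (-4)·-1.661 - (-1)·-1.959) / (9) = -2.098;  t ← (1−ω)·1.000 + ω·-2.098 = -3.461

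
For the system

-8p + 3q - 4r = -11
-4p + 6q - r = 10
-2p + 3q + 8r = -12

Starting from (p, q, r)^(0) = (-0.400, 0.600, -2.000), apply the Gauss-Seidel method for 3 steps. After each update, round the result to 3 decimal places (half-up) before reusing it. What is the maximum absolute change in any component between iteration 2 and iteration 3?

0.231

Iteration 1:
  p = (-11 - (3)·0.600 - (-4)·-2.000) / (-8) = 2.600
  q = (10 - (-4)·2.600 - (-1)·-2.000) / (6) = 3.067
  r = (-12 - (-2)·2.600 - (3)·3.067) / (8) = -2.000
Iteration 2:
  p = (-11 - (3)·3.067 - (-4)·-2.000) / (-8) = 3.525
  q = (10 - (-4)·3.525 - (-1)·-2.000) / (6) = 3.683
  r = (-12 - (-2)·3.525 - (3)·3.683) / (8) = -2.000
Iteration 3:
  p = (-11 - (3)·3.683 - (-4)·-2.000) / (-8) = 3.756
  q = (10 - (-4)·3.756 - (-1)·-2.000) / (6) = 3.837
  r = (-12 - (-2)·3.756 - (3)·3.837) / (8) = -2.000
Change: (0.231, 0.154, 0.000) → max |·| = 0.231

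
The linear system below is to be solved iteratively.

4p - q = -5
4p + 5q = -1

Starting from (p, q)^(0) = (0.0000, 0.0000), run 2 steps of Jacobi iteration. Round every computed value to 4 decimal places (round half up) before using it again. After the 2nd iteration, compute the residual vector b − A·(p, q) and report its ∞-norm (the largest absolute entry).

1.0000

Iteration 1:
  p = (-5 - (-1)·0.0000) / (4) = -1.2500
  q = (-1 - (4)·0.0000) / (5) = -0.2000
Iteration 2:
  p = (-5 - (-1)·-0.2000) / (4) = -1.3000
  q = (-1 - (4)·-1.2500) / (5) = 0.8000
Residual b − A·x = (1.0000, 0.2000); ∞-norm = 1.0000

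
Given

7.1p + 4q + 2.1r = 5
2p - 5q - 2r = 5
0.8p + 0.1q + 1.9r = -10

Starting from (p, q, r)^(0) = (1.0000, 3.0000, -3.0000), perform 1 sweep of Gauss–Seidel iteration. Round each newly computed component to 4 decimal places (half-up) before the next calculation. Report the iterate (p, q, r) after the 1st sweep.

(-0.0986, 0.1606, -5.2301)

Iteration 1:
  p = (5 - (4)·3.0000 - (2.1)·-3.0000) / (7.1) = -0.0986
  q = (5 - (2)·-0.0986 - (-2)·-3.0000) / (-5) = 0.1606
  r = (-10 - (0.8)·-0.0986 - (0.1)·0.1606) / (1.9) = -5.2301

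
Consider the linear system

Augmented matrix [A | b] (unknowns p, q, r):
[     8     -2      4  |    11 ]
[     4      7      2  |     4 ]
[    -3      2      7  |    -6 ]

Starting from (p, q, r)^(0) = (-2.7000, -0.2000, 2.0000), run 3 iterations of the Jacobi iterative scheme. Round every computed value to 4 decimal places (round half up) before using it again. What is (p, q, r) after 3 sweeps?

Iteration 1:
  p = (11 - (-2)·-0.2000 - (4)·2.0000) / (8) = 0.3250
  q = (4 - (4)·-2.7000 - (2)·2.0000) / (7) = 1.5429
  r = (-6 - (-3)·-2.7000 - (2)·-0.2000) / (7) = -1.9571
Iteration 2:
  p = (11 - (-2)·1.5429 - (4)·-1.9571) / (8) = 2.7393
  q = (4 - (4)·0.3250 - (2)·-1.9571) / (7) = 0.9449
  r = (-6 - (-3)·0.3250 - (2)·1.5429) / (7) = -1.1587
Iteration 3:
  p = (11 - (-2)·0.9449 - (4)·-1.1587) / (8) = 2.1906
  q = (4 - (4)·2.7393 - (2)·-1.1587) / (7) = -0.6628
  r = (-6 - (-3)·2.7393 - (2)·0.9449) / (7) = 0.0469

(2.1906, -0.6628, 0.0469)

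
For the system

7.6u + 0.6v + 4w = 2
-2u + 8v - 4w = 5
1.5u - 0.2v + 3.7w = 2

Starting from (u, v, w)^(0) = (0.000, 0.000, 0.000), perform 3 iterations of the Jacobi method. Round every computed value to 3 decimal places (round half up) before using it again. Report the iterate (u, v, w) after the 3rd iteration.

Iteration 1:
  u = (2 - (0.6)·0.000 - (4)·0.000) / (7.6) = 0.263
  v = (5 - (-2)·0.000 - (-4)·0.000) / (8) = 0.625
  w = (2 - (1.5)·0.000 - (-0.2)·0.000) / (3.7) = 0.541
Iteration 2:
  u = (2 - (0.6)·0.625 - (4)·0.541) / (7.6) = -0.071
  v = (5 - (-2)·0.263 - (-4)·0.541) / (8) = 0.961
  w = (2 - (1.5)·0.263 - (-0.2)·0.625) / (3.7) = 0.468
Iteration 3:
  u = (2 - (0.6)·0.961 - (4)·0.468) / (7.6) = -0.059
  v = (5 - (-2)·-0.071 - (-4)·0.468) / (8) = 0.841
  w = (2 - (1.5)·-0.071 - (-0.2)·0.961) / (3.7) = 0.621

(-0.059, 0.841, 0.621)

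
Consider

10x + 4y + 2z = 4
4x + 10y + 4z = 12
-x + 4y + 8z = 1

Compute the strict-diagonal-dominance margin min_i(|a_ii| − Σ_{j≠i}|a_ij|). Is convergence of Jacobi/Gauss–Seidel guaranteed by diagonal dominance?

2

row 1: |10| − (4+2) = 4
row 2: |10| − (4+4) = 2
row 3: |8| − (1+4) = 3
minimum over rows = 2 → strictly diagonally dominant (convergence guaranteed)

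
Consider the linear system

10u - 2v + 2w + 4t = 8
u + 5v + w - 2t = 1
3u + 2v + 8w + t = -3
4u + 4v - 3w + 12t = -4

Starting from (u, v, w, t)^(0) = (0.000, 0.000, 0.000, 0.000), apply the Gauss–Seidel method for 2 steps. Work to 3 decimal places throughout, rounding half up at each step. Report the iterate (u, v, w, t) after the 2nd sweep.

(1.259, -0.229, -0.692, -0.850)

Iteration 1:
  u = (8 - (-2)·0.000 - (2)·0.000 - (4)·0.000) / (10) = 0.800
  v = (1 - (1)·0.800 - (1)·0.000 - (-2)·0.000) / (5) = 0.040
  w = (-3 - (3)·0.800 - (2)·0.040 - (1)·0.000) / (8) = -0.685
  t = (-4 - (4)·0.800 - (4)·0.040 - (-3)·-0.685) / (12) = -0.785
Iteration 2:
  u = (8 - (-2)·0.040 - (2)·-0.685 - (4)·-0.785) / (10) = 1.259
  v = (1 - (1)·1.259 - (1)·-0.685 - (-2)·-0.785) / (5) = -0.229
  w = (-3 - (3)·1.259 - (2)·-0.229 - (1)·-0.785) / (8) = -0.692
  t = (-4 - (4)·1.259 - (4)·-0.229 - (-3)·-0.692) / (12) = -0.850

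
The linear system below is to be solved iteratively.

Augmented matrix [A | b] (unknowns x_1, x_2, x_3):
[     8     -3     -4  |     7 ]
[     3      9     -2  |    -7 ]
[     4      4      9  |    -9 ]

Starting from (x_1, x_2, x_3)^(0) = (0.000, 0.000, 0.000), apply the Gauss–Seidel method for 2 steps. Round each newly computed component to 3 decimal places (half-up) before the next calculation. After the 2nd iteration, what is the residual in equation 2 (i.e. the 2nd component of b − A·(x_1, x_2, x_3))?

0.694

Iteration 1:
  x_1 = (7 - (-3)·0.000 - (-4)·0.000) / (8) = 0.875
  x_2 = (-7 - (3)·0.875 - (-2)·0.000) / (9) = -1.069
  x_3 = (-9 - (4)·0.875 - (4)·-1.069) / (9) = -0.914
Iteration 2:
  x_1 = (7 - (-3)·-1.069 - (-4)·-0.914) / (8) = 0.017
  x_2 = (-7 - (3)·0.017 - (-2)·-0.914) / (9) = -0.987
  x_3 = (-9 - (4)·0.017 - (4)·-0.987) / (9) = -0.569
Residual b − A·x = (1.627, 0.694, 0.001)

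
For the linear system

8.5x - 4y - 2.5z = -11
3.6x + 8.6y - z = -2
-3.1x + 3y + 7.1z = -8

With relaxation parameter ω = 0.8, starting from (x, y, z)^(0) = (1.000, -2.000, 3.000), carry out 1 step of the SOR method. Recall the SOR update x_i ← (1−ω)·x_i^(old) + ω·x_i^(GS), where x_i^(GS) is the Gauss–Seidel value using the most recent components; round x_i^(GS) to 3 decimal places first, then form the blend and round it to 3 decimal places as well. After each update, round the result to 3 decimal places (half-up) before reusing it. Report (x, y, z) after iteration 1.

(-0.882, -0.012, -0.606)

Iteration 1:
  x: GS value = (-11 - (-4)·-2.000 - (-2.5)·3.000) / (8.5) = -1.353;  x ← (1−ω)·1.000 + ω·-1.353 = -0.882
  y: GS value = (-2 - (3.6)·-0.882 - (-1)·3.000) / (8.6) = 0.485;  y ← (1−ω)·-2.000 + ω·0.485 = -0.012
  z: GS value = (-8 - (-3.1)·-0.882 - (3)·-0.012) / (7.1) = -1.507;  z ← (1−ω)·3.000 + ω·-1.507 = -0.606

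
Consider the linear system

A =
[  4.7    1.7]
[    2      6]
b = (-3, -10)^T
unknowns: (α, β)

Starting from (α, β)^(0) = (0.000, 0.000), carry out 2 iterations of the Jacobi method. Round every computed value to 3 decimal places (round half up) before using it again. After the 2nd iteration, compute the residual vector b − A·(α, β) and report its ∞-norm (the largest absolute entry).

Iteration 1:
  α = (-3 - (1.7)·0.000) / (4.7) = -0.638
  β = (-10 - (2)·0.000) / (6) = -1.667
Iteration 2:
  α = (-3 - (1.7)·-1.667) / (4.7) = -0.035
  β = (-10 - (2)·-0.638) / (6) = -1.454
Residual b − A·x = (-0.364, -1.206); ∞-norm = 1.206

1.206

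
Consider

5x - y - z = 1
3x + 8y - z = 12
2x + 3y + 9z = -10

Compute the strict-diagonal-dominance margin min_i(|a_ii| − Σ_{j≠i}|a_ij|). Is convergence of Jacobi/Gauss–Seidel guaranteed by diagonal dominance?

3

row 1: |5| − (1+1) = 3
row 2: |8| − (3+1) = 4
row 3: |9| − (2+3) = 4
minimum over rows = 3 → strictly diagonally dominant (convergence guaranteed)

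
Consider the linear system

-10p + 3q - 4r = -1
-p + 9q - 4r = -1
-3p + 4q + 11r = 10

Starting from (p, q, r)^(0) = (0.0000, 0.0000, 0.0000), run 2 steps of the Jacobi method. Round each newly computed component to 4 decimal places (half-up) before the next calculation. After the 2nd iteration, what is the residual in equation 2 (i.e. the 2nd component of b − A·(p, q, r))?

-0.1258

Iteration 1:
  p = (-1 - (3)·0.0000 - (-4)·0.0000) / (-10) = 0.1000
  q = (-1 - (-1)·0.0000 - (-4)·0.0000) / (9) = -0.1111
  r = (10 - (-3)·0.0000 - (4)·0.0000) / (11) = 0.9091
Iteration 2:
  p = (-1 - (3)·-0.1111 - (-4)·0.9091) / (-10) = -0.2970
  q = (-1 - (-1)·0.1000 - (-4)·0.9091) / (9) = 0.3040
  r = (10 - (-3)·0.1000 - (4)·-0.1111) / (11) = 0.9768
Residual b − A·x = (-0.9748, -0.1258, -2.8518)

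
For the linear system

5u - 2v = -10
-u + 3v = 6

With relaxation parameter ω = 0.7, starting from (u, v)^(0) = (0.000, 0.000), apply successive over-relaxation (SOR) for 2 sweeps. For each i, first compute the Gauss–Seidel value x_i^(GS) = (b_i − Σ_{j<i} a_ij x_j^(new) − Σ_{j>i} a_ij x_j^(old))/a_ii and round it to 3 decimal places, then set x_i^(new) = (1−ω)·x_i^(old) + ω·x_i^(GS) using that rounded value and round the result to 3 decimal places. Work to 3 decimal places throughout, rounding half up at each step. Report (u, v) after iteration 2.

Iteration 1:
  u: GS value = (-10 - (-2)·0.000) / (5) = -2.000;  u ← (1−ω)·0.000 + ω·-2.000 = -1.400
  v: GS value = (6 - (-1)·-1.400) / (3) = 1.533;  v ← (1−ω)·0.000 + ω·1.533 = 1.073
Iteration 2:
  u: GS value = (-10 - (-2)·1.073) / (5) = -1.571;  u ← (1−ω)·-1.400 + ω·-1.571 = -1.520
  v: GS value = (6 - (-1)·-1.520) / (3) = 1.493;  v ← (1−ω)·1.073 + ω·1.493 = 1.367

(-1.520, 1.367)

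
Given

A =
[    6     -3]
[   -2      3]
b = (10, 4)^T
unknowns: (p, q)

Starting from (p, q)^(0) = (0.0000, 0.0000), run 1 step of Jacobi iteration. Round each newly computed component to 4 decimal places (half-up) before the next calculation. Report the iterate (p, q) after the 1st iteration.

(1.6667, 1.3333)

Iteration 1:
  p = (10 - (-3)·0.0000) / (6) = 1.6667
  q = (4 - (-2)·0.0000) / (3) = 1.3333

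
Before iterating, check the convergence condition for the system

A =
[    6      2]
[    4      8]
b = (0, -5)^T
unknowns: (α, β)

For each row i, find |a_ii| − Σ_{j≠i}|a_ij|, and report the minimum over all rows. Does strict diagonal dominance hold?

row 1: |6| − (2) = 4
row 2: |8| − (4) = 4
minimum over rows = 4 → strictly diagonally dominant (convergence guaranteed)

4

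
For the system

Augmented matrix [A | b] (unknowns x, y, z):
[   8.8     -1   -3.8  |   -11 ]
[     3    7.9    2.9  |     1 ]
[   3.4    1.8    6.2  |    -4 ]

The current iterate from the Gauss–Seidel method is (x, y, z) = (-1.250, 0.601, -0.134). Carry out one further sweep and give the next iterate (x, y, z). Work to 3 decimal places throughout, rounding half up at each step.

(-1.240, 0.647, -0.153)

One sweep:
  x = (-11 - (-1)·0.601 - (-3.8)·-0.134) / (8.8) = -1.240
  y = (1 - (3)·-1.240 - (2.9)·-0.134) / (7.9) = 0.647
  z = (-4 - (3.4)·-1.240 - (1.8)·0.647) / (6.2) = -0.153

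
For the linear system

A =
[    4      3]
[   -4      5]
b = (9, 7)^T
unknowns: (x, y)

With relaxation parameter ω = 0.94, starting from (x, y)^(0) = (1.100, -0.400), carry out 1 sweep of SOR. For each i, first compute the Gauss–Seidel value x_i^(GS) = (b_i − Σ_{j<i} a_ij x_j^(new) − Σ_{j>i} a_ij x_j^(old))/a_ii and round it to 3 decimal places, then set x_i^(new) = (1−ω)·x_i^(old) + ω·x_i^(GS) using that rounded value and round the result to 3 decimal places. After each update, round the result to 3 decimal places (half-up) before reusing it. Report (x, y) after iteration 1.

(2.463, 3.144)

Iteration 1:
  x: GS value = (9 - (3)·-0.400) / (4) = 2.550;  x ← (1−ω)·1.100 + ω·2.550 = 2.463
  y: GS value = (7 - (-4)·2.463) / (5) = 3.370;  y ← (1−ω)·-0.400 + ω·3.370 = 3.144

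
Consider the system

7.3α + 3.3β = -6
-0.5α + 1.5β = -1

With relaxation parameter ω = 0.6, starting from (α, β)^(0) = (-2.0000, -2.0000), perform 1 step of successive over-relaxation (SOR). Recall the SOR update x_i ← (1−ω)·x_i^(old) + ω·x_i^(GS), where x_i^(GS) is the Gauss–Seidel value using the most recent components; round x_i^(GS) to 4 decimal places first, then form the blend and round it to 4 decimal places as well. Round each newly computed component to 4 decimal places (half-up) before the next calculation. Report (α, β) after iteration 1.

(-0.7507, -1.3501)

Iteration 1:
  α: GS value = (-6 - (3.3)·-2.0000) / (7.3) = 0.0822;  α ← (1−ω)·-2.0000 + ω·0.0822 = -0.7507
  β: GS value = (-1 - (-0.5)·-0.7507) / (1.5) = -0.9169;  β ← (1−ω)·-2.0000 + ω·-0.9169 = -1.3501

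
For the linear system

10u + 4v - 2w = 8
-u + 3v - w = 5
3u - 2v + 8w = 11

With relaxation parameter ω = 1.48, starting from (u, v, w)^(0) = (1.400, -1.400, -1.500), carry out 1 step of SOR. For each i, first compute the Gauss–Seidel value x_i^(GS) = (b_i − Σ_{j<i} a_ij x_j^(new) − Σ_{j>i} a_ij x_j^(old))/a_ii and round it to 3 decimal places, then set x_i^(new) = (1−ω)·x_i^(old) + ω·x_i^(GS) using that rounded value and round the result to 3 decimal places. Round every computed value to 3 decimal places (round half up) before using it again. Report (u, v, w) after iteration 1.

(0.897, 2.842, 3.309)

Iteration 1:
  u: GS value = (8 - (4)·-1.400 - (-2)·-1.500) / (10) = 1.060;  u ← (1−ω)·1.400 + ω·1.060 = 0.897
  v: GS value = (5 - (-1)·0.897 - (-1)·-1.500) / (3) = 1.466;  v ← (1−ω)·-1.400 + ω·1.466 = 2.842
  w: GS value = (11 - (3)·0.897 - (-2)·2.842) / (8) = 1.749;  w ← (1−ω)·-1.500 + ω·1.749 = 3.309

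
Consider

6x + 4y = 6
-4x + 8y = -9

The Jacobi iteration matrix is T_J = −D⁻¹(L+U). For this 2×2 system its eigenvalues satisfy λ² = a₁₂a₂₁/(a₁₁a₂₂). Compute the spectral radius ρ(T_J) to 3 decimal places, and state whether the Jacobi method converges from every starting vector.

a₁₂a₂₁/(a₁₁a₂₂) = (4)·(-4) / ((6)·(8)) = -0.333333
ρ = √|-0.333333| = √0.333333 = 0.577
ρ < 1, so Jacobi converges

0.577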